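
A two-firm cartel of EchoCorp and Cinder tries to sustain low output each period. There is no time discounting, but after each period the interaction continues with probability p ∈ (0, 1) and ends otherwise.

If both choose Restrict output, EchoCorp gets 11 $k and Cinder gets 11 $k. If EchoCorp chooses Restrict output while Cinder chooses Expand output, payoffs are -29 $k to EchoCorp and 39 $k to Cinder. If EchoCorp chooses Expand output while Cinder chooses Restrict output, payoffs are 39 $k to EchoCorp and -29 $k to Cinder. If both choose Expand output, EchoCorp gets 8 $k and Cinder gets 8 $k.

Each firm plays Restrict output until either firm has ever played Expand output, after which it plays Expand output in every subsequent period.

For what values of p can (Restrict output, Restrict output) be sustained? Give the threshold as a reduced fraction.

28/31

Expected cooperation value is 11 + p·11 + p²·11 + … = 11/(1−p); deviation gives 39 + p·8/(1−p).
11 ≥ 39(1−p) + 8p ⇒ 31p ≥ 28 ⇒ p ≥ 28/31.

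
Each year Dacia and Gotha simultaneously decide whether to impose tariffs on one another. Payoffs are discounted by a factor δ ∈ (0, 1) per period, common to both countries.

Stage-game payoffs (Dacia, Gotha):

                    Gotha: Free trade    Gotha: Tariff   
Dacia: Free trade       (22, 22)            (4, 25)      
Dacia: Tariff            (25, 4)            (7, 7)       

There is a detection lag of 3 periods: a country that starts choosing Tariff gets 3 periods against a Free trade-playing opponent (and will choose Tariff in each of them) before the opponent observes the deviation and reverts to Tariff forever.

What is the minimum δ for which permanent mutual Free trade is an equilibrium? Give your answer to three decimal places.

0.550

A deviator earns 25 for 3 periods, then 7 forever; cooperating earns 22 forever. Multiplying the IC by (1−δ):
22 ≥ 25(1−δ^3) + 7δ^3, so 18·δ^3 ≥ 3 and δ^3 ≥ 1/6.
δ ≥ (1/6)^(1/3) ≈ 0.550.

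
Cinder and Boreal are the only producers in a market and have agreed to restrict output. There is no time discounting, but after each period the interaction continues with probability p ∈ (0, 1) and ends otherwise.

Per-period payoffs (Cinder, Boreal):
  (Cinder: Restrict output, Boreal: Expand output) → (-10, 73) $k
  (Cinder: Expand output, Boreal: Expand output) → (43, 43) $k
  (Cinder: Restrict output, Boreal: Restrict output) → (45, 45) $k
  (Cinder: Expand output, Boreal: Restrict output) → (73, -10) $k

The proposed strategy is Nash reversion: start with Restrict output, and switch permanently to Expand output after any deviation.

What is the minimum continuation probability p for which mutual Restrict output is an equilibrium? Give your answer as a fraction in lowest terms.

Expected cooperation value is 45 + p·45 + p²·45 + … = 45/(1−p); deviation gives 73 + p·43/(1−p).
45 ≥ 73(1−p) + 43p ⇒ 30p ≥ 28 ⇒ p ≥ 28/30 = 14/15.

14/15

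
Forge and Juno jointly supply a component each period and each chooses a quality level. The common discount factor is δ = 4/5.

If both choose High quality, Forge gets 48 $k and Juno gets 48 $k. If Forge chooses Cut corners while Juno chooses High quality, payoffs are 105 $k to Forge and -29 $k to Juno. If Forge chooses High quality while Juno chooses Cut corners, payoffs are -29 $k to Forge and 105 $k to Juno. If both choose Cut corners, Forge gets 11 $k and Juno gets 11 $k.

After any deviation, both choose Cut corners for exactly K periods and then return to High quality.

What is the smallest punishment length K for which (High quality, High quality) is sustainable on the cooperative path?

No profitable deviation requires (48−11)(δ+…+δ^K) ≥ 105−48, i.e. δ+…+δ^K ≥ 57/37 ≈ 1.5405.
With δ = 4/5, the partial sums are K=1: 0.8000, K=2: 1.4400, K=3: 1.9520.
K = 3 is the first length at which the sum reaches 1.5405.

3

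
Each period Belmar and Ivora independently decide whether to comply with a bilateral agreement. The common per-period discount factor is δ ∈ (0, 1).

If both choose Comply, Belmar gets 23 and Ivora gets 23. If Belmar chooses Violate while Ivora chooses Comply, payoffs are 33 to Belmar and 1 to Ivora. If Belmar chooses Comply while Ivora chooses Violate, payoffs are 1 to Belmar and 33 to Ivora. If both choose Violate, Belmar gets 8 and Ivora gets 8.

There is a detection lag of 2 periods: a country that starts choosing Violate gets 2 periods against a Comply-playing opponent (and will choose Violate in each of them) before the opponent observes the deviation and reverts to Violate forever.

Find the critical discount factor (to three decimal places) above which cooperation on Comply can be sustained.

0.632

Deviating for the 2 undetected periods gains 33−23 = 10 per period over cooperation, then loses 23−8 = 15 per period forever once punishment starts.
Gain: 10(1 + δ + … + δ^1); loss: 15·δ^2/(1−δ).
No profitable deviation ⇔ 10(1−δ^2) ≤ 15·δ^2, i.e. δ^2 ≥ 10/(10+15) = 2/5.
Hence δ ≥ (2/5)^(1/2) ≈ 0.632.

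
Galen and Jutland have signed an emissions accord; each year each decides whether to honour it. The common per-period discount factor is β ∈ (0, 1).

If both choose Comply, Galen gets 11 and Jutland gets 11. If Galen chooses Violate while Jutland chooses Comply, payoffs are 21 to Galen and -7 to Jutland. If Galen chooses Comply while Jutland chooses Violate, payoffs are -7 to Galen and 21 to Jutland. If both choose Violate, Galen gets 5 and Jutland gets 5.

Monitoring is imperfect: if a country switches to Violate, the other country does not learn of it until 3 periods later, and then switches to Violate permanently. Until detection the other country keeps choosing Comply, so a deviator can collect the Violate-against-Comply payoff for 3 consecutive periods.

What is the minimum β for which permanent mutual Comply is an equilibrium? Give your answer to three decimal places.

0.855

A deviator earns 21 for 3 periods, then 5 forever; cooperating earns 11 forever. Multiplying the IC by (1−β):
11 ≥ 21(1−β^3) + 5β^3, so 16·β^3 ≥ 10 and β^3 ≥ 5/8.
β ≥ (5/8)^(1/3) ≈ 0.855.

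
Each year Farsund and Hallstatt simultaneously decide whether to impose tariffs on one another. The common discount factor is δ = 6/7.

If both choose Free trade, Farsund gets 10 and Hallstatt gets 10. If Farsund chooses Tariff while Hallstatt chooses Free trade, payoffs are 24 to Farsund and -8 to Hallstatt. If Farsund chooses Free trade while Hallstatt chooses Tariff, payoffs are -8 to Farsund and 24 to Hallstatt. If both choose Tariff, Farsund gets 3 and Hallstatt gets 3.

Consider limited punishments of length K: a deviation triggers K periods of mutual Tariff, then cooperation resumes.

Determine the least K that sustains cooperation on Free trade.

Need Σ_{k=1}^{K} δ^k ≥ (24−10)/(10−3) = 2.0000 at δ = 6/7.
At K = 2 the sum is 1.5918 < 2.0000; at K = 3 it is 2.2216 ≥ 2.0000.
So the minimum punishment length is K = 3.

3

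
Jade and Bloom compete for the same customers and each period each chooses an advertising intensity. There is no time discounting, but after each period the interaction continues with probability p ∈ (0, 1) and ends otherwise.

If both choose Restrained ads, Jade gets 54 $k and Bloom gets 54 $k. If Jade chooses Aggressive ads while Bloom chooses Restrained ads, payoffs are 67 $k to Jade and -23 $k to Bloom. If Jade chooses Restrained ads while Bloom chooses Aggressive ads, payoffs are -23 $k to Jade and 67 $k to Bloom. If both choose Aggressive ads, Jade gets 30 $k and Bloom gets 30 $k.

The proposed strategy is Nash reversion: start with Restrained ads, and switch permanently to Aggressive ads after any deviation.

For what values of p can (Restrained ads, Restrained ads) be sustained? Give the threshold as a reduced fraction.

With no time discounting, the continuation probability p plays the role of the discount factor.
Grim-trigger IC: 54/(1−p) ≥ 67 + 30p/(1−p) ⇒ p ≥ (67−54)/(67−30) = 13/37.

13/37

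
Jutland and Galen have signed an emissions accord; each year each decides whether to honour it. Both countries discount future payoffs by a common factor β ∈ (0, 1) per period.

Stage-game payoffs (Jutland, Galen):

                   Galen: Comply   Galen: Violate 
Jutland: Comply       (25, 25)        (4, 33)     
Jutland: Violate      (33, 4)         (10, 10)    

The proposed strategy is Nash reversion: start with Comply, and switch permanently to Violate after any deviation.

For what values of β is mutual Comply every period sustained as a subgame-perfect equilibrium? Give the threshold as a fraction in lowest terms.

Under grim trigger the critical discount factor is (T−C)/(T−P) with T = 33, C = 25, P = 10.
β* = (33−25)/(33−10) = 8/23.

8/23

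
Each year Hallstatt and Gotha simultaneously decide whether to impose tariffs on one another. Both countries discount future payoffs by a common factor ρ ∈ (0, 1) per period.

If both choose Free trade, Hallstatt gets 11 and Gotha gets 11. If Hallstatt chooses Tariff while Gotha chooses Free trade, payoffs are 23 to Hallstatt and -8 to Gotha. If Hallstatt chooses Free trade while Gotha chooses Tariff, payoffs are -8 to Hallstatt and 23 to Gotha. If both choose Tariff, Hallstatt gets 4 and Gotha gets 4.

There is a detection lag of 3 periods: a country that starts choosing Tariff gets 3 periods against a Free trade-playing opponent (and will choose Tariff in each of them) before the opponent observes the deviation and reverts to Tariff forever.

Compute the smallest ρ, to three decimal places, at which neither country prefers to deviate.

Deviating for the 3 undetected periods gains 23−11 = 12 per period over cooperation, then loses 11−4 = 7 per period forever once punishment starts.
Gain: 12(1 + ρ + … + ρ^2); loss: 7·ρ^3/(1−ρ).
No profitable deviation ⇔ 12(1−ρ^3) ≤ 7·ρ^3, i.e. ρ^3 ≥ 12/(12+7) = 12/19.
Hence ρ ≥ (12/19)^(1/3) ≈ 0.858.

0.858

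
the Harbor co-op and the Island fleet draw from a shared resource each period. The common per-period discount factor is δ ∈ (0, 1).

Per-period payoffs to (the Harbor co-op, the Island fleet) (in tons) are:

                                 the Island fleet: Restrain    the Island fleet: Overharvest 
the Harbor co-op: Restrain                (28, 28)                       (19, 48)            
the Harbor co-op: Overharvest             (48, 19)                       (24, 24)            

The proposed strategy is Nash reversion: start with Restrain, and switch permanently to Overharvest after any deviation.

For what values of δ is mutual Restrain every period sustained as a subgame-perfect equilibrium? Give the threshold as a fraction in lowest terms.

5/6

One-period gain from deviating is 48 − 28 = 20. The loss is 28 − 24 = 4 in every subsequent period, with present value 4·δ/(1−δ).
Deviation is unprofitable when 4·δ/(1−δ) ≥ 20, i.e. δ/(1−δ) ≥ 5.
Equivalently δ ≥ 20/(20+4) = 5/6.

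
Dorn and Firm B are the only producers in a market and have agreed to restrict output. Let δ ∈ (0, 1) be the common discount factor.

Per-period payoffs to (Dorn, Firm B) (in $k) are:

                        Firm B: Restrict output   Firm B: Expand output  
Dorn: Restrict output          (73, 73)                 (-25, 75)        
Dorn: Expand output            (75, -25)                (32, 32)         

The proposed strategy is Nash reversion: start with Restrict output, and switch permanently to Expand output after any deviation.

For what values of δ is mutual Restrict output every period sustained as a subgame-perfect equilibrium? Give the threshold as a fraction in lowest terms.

2/43

Under grim trigger the critical discount factor is (T−C)/(T−P) with T = 75, C = 73, P = 32.
δ* = (75−73)/(75−32) = 2/43.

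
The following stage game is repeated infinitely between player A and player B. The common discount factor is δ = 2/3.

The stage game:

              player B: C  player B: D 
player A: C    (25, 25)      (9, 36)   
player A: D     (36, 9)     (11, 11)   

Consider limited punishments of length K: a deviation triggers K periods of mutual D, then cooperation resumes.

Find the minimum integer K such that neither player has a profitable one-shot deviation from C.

No profitable deviation requires (25−11)(δ+…+δ^K) ≥ 36−25, i.e. δ+…+δ^K ≥ 11/14 ≈ 0.7857.
With δ = 2/3, the partial sums are K=1: 0.6667, K=2: 1.1111.
K = 2 is the first length at which the sum reaches 0.7857.

2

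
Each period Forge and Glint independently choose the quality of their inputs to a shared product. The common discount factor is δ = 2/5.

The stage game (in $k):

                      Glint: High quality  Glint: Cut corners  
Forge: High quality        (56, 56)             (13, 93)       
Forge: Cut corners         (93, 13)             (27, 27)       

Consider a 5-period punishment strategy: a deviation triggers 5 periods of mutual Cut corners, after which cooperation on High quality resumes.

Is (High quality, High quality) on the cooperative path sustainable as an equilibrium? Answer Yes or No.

IC: δ+…+δ^5 ≥ (93−56)/(56−27) = 37/29.
At δ = 2/5: partial sum = 0.6598 < 1.2759. Cooperation not sustainable.

No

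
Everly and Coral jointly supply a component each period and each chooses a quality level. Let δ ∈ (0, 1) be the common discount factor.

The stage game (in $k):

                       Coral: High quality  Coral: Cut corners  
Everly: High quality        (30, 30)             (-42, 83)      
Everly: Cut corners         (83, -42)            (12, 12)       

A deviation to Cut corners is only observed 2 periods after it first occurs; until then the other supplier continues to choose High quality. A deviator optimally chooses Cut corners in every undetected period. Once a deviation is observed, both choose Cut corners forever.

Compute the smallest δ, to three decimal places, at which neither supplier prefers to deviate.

Deviating for the 2 undetected periods gains 83−30 = 53 per period over cooperation, then loses 30−12 = 18 per period forever once punishment starts.
Gain: 53(1 + δ + … + δ^1); loss: 18·δ^2/(1−δ).
No profitable deviation ⇔ 53(1−δ^2) ≤ 18·δ^2, i.e. δ^2 ≥ 53/(53+18) = 53/71.
Hence δ ≥ (53/71)^(1/2) ≈ 0.864.

0.864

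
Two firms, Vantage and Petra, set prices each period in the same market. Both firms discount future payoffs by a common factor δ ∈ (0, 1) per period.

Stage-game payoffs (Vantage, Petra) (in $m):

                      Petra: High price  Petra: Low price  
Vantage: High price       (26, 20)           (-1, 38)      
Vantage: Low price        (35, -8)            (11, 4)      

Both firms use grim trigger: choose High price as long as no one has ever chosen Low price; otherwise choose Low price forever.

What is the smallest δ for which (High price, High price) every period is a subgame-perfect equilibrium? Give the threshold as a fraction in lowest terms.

9/17

For Vantage: deviation gain 35−26 = 9, per-period punishment loss 26−11 = 15. IC gives δ ≥ 9/24 = 3/8.
For Petra: gain 18, loss 16 per period, so δ ≥ 18/34 = 9/17.
The tighter constraint is Petra's, so cooperation needs δ ≥ 9/17.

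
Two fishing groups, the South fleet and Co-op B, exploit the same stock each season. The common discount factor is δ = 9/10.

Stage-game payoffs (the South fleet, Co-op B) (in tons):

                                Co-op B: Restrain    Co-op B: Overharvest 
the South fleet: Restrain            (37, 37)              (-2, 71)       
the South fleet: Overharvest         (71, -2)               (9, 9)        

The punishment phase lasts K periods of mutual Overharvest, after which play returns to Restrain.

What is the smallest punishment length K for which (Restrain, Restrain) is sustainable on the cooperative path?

Need Σ_{k=1}^{K} δ^k ≥ (71−37)/(37−9) = 1.2143 at δ = 9/10.
At K = 1 the sum is 0.9000 < 1.2143; at K = 2 it is 1.7100 ≥ 1.2143.
So the minimum punishment length is K = 2.

2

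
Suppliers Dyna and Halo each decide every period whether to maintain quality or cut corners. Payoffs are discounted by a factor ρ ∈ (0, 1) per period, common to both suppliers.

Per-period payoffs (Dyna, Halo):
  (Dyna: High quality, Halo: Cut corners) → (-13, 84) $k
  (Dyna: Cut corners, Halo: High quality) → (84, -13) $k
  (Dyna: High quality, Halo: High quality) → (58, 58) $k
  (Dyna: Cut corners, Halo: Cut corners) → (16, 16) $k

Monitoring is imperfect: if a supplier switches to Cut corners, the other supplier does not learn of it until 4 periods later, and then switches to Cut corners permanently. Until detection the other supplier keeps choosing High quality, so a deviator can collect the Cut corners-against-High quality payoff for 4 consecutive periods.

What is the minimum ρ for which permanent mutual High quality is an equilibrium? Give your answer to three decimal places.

0.786

Deviating for the 4 undetected periods gains 84−58 = 26 per period over cooperation, then loses 58−16 = 42 per period forever once punishment starts.
Gain: 26(1 + ρ + … + ρ^3); loss: 42·ρ^4/(1−ρ).
No profitable deviation ⇔ 26(1−ρ^4) ≤ 42·ρ^4, i.e. ρ^4 ≥ 26/(26+42) = 13/34.
Hence ρ ≥ (13/34)^(1/4) ≈ 0.786.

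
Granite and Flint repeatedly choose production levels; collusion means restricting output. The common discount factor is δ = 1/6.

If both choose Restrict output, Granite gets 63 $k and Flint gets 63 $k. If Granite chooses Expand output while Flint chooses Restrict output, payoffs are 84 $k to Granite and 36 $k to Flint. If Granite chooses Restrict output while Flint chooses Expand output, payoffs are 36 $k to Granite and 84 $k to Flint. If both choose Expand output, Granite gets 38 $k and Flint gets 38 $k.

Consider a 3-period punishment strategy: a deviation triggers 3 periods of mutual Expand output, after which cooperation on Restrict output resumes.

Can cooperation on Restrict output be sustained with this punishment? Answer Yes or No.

IC: δ+…+δ^3 ≥ (84−63)/(63−38) = 21/25.
At δ = 1/6: partial sum = 0.1991 < 0.8400. Cooperation not sustainable.

No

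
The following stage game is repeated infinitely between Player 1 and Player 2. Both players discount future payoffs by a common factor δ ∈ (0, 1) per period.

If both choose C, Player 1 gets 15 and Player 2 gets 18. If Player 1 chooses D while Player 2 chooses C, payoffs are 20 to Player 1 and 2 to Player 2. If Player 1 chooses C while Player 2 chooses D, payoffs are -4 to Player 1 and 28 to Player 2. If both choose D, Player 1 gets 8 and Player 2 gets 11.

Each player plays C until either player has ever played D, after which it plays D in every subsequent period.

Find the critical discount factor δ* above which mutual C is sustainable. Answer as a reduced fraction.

For Player 1: deviation gain 20−15 = 5, per-period punishment loss 15−8 = 7. IC gives δ ≥ 5/12.
For Player 2: gain 10, loss 7 per period, so δ ≥ 10/17.
The tighter constraint is Player 2's, so cooperation needs δ ≥ 10/17.

10/17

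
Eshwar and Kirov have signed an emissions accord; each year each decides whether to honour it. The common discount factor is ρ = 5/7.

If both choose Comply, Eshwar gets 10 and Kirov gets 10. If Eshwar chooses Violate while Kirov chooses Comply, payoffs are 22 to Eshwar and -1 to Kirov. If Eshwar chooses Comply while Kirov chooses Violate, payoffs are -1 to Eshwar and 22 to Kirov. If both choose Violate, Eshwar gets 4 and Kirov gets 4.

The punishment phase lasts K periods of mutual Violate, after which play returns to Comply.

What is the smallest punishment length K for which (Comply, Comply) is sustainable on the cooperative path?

No profitable deviation requires (10−4)(ρ+…+ρ^K) ≥ 22−10, i.e. ρ+…+ρ^K ≥ 2 ≈ 2.0000.
With ρ = 5/7, the partial sums are K=1: 0.7143, K=2: 1.2245, K=3: 1.5889, K=4: 1.8492, K=5: 2.0352.
K = 5 is the first length at which the sum reaches 2.0000.

5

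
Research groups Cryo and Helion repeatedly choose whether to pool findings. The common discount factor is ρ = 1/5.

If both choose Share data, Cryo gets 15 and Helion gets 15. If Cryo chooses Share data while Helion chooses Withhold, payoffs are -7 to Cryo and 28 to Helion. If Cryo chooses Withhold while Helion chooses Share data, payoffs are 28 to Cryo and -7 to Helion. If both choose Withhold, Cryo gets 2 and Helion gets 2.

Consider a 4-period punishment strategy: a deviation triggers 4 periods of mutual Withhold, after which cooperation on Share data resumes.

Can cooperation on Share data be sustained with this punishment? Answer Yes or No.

No

IC: ρ+…+ρ^4 ≥ (28−15)/(15−2) = 1.
At ρ = 1/5: partial sum = 0.2496 < 1.0000. Cooperation not sustainable.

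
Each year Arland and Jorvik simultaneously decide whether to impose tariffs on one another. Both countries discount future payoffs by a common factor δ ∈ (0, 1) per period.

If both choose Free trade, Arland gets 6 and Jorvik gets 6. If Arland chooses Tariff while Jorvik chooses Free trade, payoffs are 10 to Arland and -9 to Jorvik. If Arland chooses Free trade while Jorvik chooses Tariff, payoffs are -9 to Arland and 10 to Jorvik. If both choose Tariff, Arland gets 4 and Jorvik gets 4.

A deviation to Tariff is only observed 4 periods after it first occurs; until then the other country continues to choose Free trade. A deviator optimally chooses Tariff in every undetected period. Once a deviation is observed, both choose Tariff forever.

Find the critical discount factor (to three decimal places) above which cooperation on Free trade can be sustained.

Deviating for the 4 undetected periods gains 10−6 = 4 per period over cooperation, then loses 6−4 = 2 per period forever once punishment starts.
Gain: 4(1 + δ + … + δ^3); loss: 2·δ^4/(1−δ).
No profitable deviation ⇔ 4(1−δ^4) ≤ 2·δ^4, i.e. δ^4 ≥ 4/(4+2) = 2/3.
Hence δ ≥ (2/3)^(1/4) ≈ 0.904.

0.904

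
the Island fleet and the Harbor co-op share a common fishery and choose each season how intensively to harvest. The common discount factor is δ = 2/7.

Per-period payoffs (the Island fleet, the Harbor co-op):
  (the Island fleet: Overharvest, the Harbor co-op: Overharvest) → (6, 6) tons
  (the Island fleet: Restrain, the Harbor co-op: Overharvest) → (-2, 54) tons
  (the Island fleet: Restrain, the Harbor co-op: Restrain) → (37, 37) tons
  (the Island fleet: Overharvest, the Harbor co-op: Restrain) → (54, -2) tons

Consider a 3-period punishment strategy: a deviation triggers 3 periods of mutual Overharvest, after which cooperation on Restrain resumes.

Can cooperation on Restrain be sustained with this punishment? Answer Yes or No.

No

A one-shot deviation gives 54 now, then 6 for 3 periods, then back to 37.
Gain from deviating: (54−37) today; loss: (37−6) in each of the next 3 periods.
No-deviation condition: (37−6)(δ+…+δ^3) ≥ 54−37, i.e. δ+…+δ^3 ≥ 17/31.
At δ = 2/7: δ+…+δ^3 = 0.3907 < 0.5484.
So cooperation is not sustainable.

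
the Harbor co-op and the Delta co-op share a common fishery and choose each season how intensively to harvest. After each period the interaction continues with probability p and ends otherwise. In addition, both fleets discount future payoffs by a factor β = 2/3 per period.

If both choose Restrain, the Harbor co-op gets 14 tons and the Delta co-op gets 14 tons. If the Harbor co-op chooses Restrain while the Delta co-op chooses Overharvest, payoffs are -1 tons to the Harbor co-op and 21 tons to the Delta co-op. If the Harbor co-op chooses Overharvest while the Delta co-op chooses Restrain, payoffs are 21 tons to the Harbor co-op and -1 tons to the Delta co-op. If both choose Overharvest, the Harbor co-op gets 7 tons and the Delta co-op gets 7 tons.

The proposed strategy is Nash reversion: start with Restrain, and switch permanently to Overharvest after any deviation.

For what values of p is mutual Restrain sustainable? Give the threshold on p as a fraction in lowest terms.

3/4

With continuation probability p and discount β, the effective per-period discount factor is βp.
Grim-trigger IC: βp ≥ (21−14)/(21−7) = 1/2.
So p ≥ (1/2)/(2/3) = 3/4.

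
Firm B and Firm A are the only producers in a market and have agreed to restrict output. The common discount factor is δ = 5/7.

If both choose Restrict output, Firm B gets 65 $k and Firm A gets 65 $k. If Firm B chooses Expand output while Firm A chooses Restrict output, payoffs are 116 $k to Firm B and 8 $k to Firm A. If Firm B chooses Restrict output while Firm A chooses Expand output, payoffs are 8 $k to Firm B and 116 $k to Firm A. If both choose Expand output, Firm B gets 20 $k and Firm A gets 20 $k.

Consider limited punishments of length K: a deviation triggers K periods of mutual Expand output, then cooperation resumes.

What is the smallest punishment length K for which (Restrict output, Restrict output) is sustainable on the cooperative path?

2

Need Σ_{k=1}^{K} δ^k ≥ (116−65)/(65−20) = 1.1333 at δ = 5/7.
At K = 1 the sum is 0.7143 < 1.1333; at K = 2 it is 1.2245 ≥ 1.1333.
So the minimum punishment length is K = 2.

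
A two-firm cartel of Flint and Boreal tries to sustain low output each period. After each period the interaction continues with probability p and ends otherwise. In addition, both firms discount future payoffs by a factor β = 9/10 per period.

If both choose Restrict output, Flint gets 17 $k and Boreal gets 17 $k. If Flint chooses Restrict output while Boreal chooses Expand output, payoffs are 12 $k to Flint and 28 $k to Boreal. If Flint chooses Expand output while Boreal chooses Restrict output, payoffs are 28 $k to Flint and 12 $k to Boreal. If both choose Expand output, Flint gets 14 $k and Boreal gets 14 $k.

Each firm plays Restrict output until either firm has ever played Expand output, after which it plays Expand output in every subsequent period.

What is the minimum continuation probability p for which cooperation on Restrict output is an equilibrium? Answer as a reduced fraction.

55/63

With continuation probability p and discount β, the effective per-period discount factor is βp.
Grim-trigger IC: βp ≥ (28−17)/(28−14) = 11/14.
So p ≥ (11/14)/(9/10) = 55/63.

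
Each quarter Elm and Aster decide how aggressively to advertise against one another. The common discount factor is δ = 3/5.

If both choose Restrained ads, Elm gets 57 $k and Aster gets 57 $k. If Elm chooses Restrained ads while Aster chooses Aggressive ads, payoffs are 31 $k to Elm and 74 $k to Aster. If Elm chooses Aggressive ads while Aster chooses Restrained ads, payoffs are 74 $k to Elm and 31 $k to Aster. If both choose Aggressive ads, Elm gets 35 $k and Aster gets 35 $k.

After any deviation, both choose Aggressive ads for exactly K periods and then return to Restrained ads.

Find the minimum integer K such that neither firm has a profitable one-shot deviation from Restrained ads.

2

No profitable deviation requires (57−35)(δ+…+δ^K) ≥ 74−57, i.e. δ+…+δ^K ≥ 17/22 ≈ 0.7727.
With δ = 3/5, the partial sums are K=1: 0.6000, K=2: 0.9600.
K = 2 is the first length at which the sum reaches 0.7727.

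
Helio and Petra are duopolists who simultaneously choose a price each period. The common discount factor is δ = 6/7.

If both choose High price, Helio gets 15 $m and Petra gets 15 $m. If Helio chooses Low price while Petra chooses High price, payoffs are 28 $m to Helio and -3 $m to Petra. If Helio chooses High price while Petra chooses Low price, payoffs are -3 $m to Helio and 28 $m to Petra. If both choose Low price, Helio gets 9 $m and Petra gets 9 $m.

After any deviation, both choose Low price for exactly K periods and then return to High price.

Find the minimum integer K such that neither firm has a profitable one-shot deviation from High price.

No profitable deviation requires (15−9)(δ+…+δ^K) ≥ 28−15, i.e. δ+…+δ^K ≥ 13/6 ≈ 2.1667.
With δ = 6/7, the partial sums are K=1: 0.8571, K=2: 1.5918, K=3: 2.2216.
K = 3 is the first length at which the sum reaches 2.1667.

3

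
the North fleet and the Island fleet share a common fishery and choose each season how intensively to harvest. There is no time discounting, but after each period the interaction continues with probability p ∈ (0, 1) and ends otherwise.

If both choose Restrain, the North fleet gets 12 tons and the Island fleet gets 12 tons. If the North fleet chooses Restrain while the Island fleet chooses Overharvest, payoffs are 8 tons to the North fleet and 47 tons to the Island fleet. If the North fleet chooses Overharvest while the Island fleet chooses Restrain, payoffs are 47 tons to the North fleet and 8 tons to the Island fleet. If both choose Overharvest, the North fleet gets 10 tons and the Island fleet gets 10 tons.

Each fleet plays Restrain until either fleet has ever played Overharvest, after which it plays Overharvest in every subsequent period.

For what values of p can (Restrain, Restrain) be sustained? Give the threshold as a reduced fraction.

Expected cooperation value is 12 + p·12 + p²·12 + … = 12/(1−p); deviation gives 47 + p·10/(1−p).
12 ≥ 47(1−p) + 10p ⇒ 37p ≥ 35 ⇒ p ≥ 35/37.

35/37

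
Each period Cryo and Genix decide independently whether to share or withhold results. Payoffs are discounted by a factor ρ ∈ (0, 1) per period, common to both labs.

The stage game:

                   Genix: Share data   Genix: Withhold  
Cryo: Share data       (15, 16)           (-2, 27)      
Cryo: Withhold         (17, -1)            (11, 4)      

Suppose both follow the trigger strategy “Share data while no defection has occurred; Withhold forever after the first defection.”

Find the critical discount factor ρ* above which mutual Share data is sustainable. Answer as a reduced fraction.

11/23

Cryo: cooperation gives 15 each period; deviation gives 17 once then 11 forever.
  15/(1−ρ) ≥ 17 + 11ρ/(1−ρ) ⇒ ρ ≥ 2/6 = 1/3.
Genix: cooperation gives 16 each period; deviation gives 27 once then 4 forever.
  ρ ≥ 11/23.
Both must hold, so the binding constraint is Genix's: ρ ≥ 11/23.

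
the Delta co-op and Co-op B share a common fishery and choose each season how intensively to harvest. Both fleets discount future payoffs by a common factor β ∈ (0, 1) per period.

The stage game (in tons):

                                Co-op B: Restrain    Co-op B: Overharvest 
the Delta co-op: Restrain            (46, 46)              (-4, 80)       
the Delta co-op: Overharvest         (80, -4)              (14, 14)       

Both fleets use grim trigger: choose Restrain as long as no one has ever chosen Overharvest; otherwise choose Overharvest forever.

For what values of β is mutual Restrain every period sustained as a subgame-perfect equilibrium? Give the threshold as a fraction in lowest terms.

Cooperation forever yields 46 each period: 46/(1−β).
Deviating yields 80 once, then 14 forever: 80 + 14β/(1−β).
No profitable deviation requires 46/(1−β) ≥ 80 + 14β/(1−β).
Multiplying by (1−β): 46 ≥ 80(1−β) + 14β = 80 − 66β.
So 66β ≥ 34, i.e. β ≥ 34/66 = 17/33.

17/33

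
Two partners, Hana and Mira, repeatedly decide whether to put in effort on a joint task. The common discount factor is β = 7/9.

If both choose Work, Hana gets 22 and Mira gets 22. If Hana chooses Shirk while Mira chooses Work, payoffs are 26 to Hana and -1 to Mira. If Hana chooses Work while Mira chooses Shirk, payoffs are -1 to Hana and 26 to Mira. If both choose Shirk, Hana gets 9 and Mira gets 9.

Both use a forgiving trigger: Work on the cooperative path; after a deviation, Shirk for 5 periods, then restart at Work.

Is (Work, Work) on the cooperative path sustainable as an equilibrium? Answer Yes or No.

Yes

Comparing payoff streams over the 6 periods until play realigns: cooperate → 22(1+β+…+β^5); deviate → 26 + 9(β+…+β^5).
Cooperation is sustained iff (22−9)(β+…+β^5) ≥ 26−22.
β+…+β^5 = 7/9·(1−(7/9)^5)/(1−7/9) = 2.5038, and (26−22)/(22−9) = 0.3077.
2.5038 ≥ 0.3077, so cooperation is sustainable.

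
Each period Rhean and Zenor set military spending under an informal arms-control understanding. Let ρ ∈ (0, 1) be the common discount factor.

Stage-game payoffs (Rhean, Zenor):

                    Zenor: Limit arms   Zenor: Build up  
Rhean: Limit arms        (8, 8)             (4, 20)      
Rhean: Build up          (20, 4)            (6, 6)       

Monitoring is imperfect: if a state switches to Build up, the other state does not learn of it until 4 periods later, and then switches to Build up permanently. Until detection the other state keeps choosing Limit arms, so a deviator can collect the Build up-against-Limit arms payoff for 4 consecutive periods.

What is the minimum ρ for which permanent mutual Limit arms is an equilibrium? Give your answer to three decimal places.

A deviator earns 20 for 4 periods, then 6 forever; cooperating earns 8 forever. Multiplying the IC by (1−ρ):
8 ≥ 20(1−ρ^4) + 6ρ^4, so 14·ρ^4 ≥ 12 and ρ^4 ≥ 6/7.
ρ ≥ (6/7)^(1/4) ≈ 0.962.

0.962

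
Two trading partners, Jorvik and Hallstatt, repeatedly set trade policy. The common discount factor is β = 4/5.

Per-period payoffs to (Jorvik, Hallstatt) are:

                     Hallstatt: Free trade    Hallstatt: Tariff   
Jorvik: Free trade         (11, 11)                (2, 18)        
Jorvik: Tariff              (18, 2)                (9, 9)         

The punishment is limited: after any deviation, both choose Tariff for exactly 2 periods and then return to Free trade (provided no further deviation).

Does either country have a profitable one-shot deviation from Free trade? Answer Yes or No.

Yes

A one-shot deviation gives 18 now, then 9 for 2 periods, then back to 11.
Gain from deviating: (18−11) today; loss: (11−9) in each of the next 2 periods.
No-deviation condition: (11−9)(β+…+β^2) ≥ 18−11, i.e. β+…+β^2 ≥ 7/2.
At β = 4/5: β+…+β^2 = 1.4400 < 3.5000.
So cooperation is not sustainable.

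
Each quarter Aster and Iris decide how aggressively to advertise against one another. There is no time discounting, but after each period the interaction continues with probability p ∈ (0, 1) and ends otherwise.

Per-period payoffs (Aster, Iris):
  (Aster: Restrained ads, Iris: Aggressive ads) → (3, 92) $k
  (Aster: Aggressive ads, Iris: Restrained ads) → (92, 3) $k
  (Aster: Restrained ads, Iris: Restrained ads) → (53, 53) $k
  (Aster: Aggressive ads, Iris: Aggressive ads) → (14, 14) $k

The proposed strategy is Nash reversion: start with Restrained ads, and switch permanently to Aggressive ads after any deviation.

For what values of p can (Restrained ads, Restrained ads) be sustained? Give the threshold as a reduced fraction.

With no time discounting, the continuation probability p plays the role of the discount factor.
Grim-trigger IC: 53/(1−p) ≥ 92 + 14p/(1−p) ⇒ p ≥ (92−53)/(92−14) = 1/2.

1/2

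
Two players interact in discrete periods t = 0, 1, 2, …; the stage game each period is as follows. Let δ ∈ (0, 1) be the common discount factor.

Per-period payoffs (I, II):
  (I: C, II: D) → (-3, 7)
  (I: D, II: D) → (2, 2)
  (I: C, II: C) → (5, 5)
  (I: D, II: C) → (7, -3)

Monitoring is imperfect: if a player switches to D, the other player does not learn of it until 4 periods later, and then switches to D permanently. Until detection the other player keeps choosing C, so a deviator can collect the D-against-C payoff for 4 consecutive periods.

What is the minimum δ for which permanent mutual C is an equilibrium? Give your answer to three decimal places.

0.795

Deviating for the 4 undetected periods gains 7−5 = 2 per period over cooperation, then loses 5−2 = 3 per period forever once punishment starts.
Gain: 2(1 + δ + … + δ^3); loss: 3·δ^4/(1−δ).
No profitable deviation ⇔ 2(1−δ^4) ≤ 3·δ^4, i.e. δ^4 ≥ 2/(2+3) = 2/5.
Hence δ ≥ (2/5)^(1/4) ≈ 0.795.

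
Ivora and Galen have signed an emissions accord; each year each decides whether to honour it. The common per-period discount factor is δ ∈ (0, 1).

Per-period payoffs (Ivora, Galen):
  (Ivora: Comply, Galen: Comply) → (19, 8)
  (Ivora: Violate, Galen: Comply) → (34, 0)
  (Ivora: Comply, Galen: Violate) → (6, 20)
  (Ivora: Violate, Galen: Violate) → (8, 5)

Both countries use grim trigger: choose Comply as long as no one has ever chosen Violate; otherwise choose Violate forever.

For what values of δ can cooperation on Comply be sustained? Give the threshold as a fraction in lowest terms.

Ivora: cooperation gives 19 each period; deviation gives 34 once then 8 forever.
  19/(1−δ) ≥ 34 + 8δ/(1−δ) ⇒ δ ≥ 15/26.
Galen: cooperation gives 8 each period; deviation gives 20 once then 5 forever.
  δ ≥ 12/15 = 4/5.
Both must hold, so the binding constraint is Galen's: δ ≥ 4/5.

4/5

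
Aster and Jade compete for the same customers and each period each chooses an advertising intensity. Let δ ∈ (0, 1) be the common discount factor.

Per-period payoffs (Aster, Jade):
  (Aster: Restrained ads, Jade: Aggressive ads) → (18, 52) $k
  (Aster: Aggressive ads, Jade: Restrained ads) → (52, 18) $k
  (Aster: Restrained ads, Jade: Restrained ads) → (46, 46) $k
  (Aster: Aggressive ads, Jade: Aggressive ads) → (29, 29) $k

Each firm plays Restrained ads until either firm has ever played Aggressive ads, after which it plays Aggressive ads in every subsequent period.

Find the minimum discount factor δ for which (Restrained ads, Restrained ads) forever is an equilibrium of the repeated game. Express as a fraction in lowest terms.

46/(1−δ) ≥ 52 + 29δ/(1−δ)
46 ≥ 52 − 23δ
δ ≥ 6/23.

6/23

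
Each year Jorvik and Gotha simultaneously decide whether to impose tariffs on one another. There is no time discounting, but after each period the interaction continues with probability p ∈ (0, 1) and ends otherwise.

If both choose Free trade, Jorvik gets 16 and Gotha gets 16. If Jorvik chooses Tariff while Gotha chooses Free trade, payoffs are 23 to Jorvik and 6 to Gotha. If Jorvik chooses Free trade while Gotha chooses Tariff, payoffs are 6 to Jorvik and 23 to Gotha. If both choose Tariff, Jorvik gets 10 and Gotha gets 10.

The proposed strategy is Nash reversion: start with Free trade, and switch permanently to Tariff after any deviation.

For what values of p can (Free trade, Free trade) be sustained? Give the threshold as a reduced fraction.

7/13

Expected cooperation value is 16 + p·16 + p²·16 + … = 16/(1−p); deviation gives 23 + p·10/(1−p).
16 ≥ 23(1−p) + 10p ⇒ 13p ≥ 7 ⇒ p ≥ 7/13.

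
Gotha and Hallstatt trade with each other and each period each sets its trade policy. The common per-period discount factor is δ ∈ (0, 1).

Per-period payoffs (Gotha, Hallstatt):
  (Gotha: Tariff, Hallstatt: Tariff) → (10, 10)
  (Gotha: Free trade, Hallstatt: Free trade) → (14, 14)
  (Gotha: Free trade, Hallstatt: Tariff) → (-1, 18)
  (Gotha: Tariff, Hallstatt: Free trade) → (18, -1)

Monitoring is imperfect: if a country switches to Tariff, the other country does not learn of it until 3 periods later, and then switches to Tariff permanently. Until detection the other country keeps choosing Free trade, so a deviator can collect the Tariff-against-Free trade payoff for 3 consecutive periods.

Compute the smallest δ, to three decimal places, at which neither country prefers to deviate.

Deviating for the 3 undetected periods gains 18−14 = 4 per period over cooperation, then loses 14−10 = 4 per period forever once punishment starts.
Gain: 4(1 + δ + … + δ^2); loss: 4·δ^3/(1−δ).
No profitable deviation ⇔ 4(1−δ^3) ≤ 4·δ^3, i.e. δ^3 ≥ 4/(4+4) = 1/2.
Hence δ ≥ (1/2)^(1/3) ≈ 0.794.

0.794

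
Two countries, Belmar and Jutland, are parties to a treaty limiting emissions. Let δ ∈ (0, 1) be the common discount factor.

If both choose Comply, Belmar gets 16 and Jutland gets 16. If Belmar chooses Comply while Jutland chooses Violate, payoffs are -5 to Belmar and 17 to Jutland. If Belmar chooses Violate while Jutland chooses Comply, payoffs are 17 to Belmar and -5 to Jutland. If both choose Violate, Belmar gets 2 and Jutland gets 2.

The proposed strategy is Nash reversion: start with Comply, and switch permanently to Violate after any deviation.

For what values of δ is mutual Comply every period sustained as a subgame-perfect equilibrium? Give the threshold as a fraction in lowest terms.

One-period gain from deviating is 17 − 16 = 1. The loss is 16 − 2 = 14 in every subsequent period, with present value 14·δ/(1−δ).
Deviation is unprofitable when 14·δ/(1−δ) ≥ 1, i.e. δ/(1−δ) ≥ 1/14.
Equivalently δ ≥ 1/(1+14) = 1/15.

1/15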